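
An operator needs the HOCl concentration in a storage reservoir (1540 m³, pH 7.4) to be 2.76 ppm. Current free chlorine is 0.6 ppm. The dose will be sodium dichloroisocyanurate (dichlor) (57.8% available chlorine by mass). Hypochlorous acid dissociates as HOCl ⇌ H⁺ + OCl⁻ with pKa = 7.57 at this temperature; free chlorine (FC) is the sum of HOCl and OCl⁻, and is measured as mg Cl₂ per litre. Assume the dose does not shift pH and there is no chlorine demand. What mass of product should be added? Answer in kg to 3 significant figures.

10.7 kg

Volume: 1540 m³ = 1,540,000 L.
[OCl⁻]/[HOCl] = 10^(pH − pKa) = 10^(7.4 − 7.57) = 0.6761; fraction as HOCl = 1/(1 + 0.6761) = 0.5966.
Free chlorine required for 2.76 ppm HOCl: 2.76 / 0.5966 = 4.626 ppm.
FC to add: 4.626 − 0.6 = 4.026 mg/L as Cl₂.
Cl₂ equivalent: 4.026 mg/L × 1,540,000 L = 6200 g.
Product at 57.8% available Cl: 6200 / 0.578 = 10,730 g.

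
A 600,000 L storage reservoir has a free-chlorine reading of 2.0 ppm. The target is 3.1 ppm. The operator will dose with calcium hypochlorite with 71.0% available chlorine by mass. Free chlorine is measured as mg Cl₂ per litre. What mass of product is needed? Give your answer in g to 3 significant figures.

Chlorine deficit: 3.1 − 2.0 = 1.1 ppm = 1.1 mg/L as Cl₂.
Cl₂ equivalent needed: 1.1 mg/L × 600,000 L = 660,000 mg = 660 g.
Product at 71.0% available chlorine: 660 / 0.71 = 929.6 g.

930 g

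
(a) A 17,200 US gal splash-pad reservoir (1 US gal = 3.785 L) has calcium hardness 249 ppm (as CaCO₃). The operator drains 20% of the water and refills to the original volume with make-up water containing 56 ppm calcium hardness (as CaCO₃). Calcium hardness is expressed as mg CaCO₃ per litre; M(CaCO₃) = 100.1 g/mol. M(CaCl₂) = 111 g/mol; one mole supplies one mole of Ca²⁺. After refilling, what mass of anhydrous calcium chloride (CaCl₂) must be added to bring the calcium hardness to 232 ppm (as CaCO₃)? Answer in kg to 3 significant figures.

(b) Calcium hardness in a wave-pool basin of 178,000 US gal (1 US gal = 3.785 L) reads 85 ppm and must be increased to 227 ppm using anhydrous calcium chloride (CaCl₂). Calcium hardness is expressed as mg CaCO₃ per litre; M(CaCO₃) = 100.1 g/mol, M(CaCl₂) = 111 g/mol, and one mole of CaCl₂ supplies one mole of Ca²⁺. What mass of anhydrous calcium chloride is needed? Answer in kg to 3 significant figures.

(a) 1.56 kg; (b) 106 kg

(a) Volume: 17,200 US gal × 3.785 L/gal = 65,102 L.
(a) After draining 20% and refilling: 249 × 0.80 + 56 × 0.20 = 210.4 ppm.
(a) Deficit to target: 232 − 210.4 = 21.6 mg/L.
(a) As CaCO₃: 21.6 mg/L × 65,102 L = 1406 g; ÷ 100.1 = 14.05 mol Ca²⁺.
(a) Mass: 14.05 × 111 = 1559 g.

(b) Volume: 178,000 US gal × 3.785 L/gal = 673,730 L.
(b) Hardness to add: (227 − 85) = 142 mg/L as CaCO₃ × 673,730 L = 95,670 g as CaCO₃.
(b) Moles of Ca²⁺ (1 mol Ca²⁺ ≡ 1 mol CaCO₃): 95,670 / 100.1 g/mol = 955.7 mol.
(b) Mass of CaCl₂: 955.7 × 111 = 106,100 g.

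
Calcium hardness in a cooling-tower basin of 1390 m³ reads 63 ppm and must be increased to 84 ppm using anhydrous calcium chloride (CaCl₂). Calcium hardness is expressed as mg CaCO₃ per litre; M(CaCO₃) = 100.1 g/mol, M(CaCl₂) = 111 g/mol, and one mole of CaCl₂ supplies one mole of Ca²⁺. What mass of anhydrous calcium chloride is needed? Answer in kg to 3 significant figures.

Volume: 1390 m³ = 1,390,000 L.
Hardness to add: (84 − 63) = 21 mg/L as CaCO₃ × 1,390,000 L = 29,190 g as CaCO₃.
Moles of Ca²⁺ (1 mol Ca²⁺ ≡ 1 mol CaCO₃): 29,190 / 100.1 g/mol = 291.6 mol.
Mass of CaCl₂: 291.6 × 111 = 32,370 g.

32.4 kg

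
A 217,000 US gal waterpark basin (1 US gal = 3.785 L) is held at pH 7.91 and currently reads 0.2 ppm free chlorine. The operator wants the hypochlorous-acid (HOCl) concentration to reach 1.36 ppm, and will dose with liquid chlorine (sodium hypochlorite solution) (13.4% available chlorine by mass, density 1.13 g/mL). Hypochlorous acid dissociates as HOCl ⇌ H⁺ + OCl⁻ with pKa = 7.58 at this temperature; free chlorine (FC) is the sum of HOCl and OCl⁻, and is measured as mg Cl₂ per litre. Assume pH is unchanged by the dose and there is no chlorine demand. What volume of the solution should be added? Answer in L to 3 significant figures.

22.1 L

Volume: 217,000 US gal × 3.785 L/gal = 821,345 L.
[OCl⁻]/[HOCl] = 10^(pH − pKa) = 10^(7.91 − 7.58) = 2.138; fraction as HOCl = 1/(1 + 2.138) = 0.3187.
Free chlorine required for 1.36 ppm HOCl: 1.36 / 0.3187 = 4.268 ppm.
FC to add: 4.268 − 0.2 = 4.068 mg/L as Cl₂.
Cl₂ equivalent: 4.068 mg/L × 821,345 L = 3341 g.
Product at 13.4% available Cl: 3341 / 0.134 = 24,930 g.
Volume: 24,930 g ÷ 1.13 g/mL = 22,060 mL.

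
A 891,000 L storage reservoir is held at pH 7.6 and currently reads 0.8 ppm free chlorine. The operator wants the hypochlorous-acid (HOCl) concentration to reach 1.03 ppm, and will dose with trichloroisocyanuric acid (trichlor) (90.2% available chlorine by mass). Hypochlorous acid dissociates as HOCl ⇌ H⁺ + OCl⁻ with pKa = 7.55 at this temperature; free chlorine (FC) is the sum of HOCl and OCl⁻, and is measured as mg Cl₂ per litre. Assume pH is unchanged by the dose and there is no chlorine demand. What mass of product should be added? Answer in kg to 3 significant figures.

[OCl⁻]/[HOCl] = 10^(pH − pKa) = 10^(7.6 − 7.55) = 1.122; fraction as HOCl = 1/(1 + 1.122) = 0.4712.
Free chlorine required for 1.03 ppm HOCl: 1.03 / 0.4712 = 2.186 ppm.
FC to add: 2.186 − 0.8 = 1.386 mg/L as Cl₂.
Cl₂ equivalent: 1.386 mg/L × 891,000 L = 1235 g.
Product at 90.2% available Cl: 1235 / 0.902 = 1369 g.

1.37 kg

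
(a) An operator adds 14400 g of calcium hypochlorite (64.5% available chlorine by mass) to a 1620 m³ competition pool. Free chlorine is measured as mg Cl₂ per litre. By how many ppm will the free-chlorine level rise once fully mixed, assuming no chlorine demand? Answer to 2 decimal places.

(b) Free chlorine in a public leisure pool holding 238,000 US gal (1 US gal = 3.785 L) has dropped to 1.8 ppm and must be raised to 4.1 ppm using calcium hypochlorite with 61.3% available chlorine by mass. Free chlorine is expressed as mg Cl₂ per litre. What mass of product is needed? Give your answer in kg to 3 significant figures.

(a) Volume: 1620 m³ = 1,620,000 L.
(a) Available chlorine delivered: 14,400 g × 0.645 = 9288 g as Cl₂.
(a) Concentration rise: 9288 g / 1,620,000 L = 5.733 mg/L = 5.73 ppm.

(b) Volume: 238,000 US gal × 3.785 L/gal = 900,830 L.
(b) Chlorine deficit: 4.1 − 1.8 = 2.3 ppm = 2.3 mg/L as Cl₂.
(b) Cl₂ equivalent needed: 2.3 mg/L × 900,830 L = 2,072,000 mg = 2072 g.
(b) Product at 61.3% available chlorine: 2072 / 0.613 = 3380 g.

(a) 5.73 ppm; (b) 3.38 kg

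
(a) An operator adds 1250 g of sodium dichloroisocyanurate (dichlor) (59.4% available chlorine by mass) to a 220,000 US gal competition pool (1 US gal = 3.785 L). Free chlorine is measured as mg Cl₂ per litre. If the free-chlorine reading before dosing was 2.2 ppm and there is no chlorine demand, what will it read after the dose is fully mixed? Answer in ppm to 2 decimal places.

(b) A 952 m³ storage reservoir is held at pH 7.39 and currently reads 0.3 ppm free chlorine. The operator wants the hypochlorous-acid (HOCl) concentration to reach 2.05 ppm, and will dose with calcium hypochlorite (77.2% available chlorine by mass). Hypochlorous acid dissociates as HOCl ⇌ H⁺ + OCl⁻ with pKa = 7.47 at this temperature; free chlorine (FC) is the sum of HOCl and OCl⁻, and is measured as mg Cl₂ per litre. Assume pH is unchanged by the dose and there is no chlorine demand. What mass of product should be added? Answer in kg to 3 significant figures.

(a) Volume: 220,000 US gal × 3.785 L/gal = 832,700 L.
(a) Available chlorine delivered: 1250 g × 0.594 = 742.5 g as Cl₂.
(a) Concentration rise: 742.5 g / 832,700 L = 0.8917 mg/L = 0.89 ppm.
(a) Final FC: 2.2 + 0.89 = 3.09 ppm.

(b) Volume: 952 m³ = 952,000 L.
(b) [OCl⁻]/[HOCl] = 10^(pH − pKa) = 10^(7.39 − 7.47) = 0.8318; fraction as HOCl = 1/(1 + 0.8318) = 0.5459.
(b) Free chlorine required for 2.05 ppm HOCl: 2.05 / 0.5459 = 3.755 ppm.
(b) FC to add: 3.755 − 0.3 = 3.455 mg/L as Cl₂.
(b) Cl₂ equivalent: 3.455 mg/L × 952,000 L = 3289 g.
(b) Product at 77.2% available Cl: 3289 / 0.772 = 4261 g.

(a) 3.09 ppm; (b) 4.26 kg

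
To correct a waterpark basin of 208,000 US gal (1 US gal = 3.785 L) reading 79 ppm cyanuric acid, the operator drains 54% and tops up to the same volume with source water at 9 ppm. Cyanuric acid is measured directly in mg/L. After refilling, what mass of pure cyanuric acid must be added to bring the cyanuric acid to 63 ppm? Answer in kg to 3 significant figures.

Volume: 208,000 US gal × 3.785 L/gal = 787,280 L.
After draining 54% and refilling: 79 × 0.46 + 9 × 0.54 = 41.2 ppm.
Deficit to target: 63 − 41.2 = 21.8 mg/L.
Mass: 21.8 mg/L × 787,280 L = 17,160 g cyanuric acid.

17.2 kg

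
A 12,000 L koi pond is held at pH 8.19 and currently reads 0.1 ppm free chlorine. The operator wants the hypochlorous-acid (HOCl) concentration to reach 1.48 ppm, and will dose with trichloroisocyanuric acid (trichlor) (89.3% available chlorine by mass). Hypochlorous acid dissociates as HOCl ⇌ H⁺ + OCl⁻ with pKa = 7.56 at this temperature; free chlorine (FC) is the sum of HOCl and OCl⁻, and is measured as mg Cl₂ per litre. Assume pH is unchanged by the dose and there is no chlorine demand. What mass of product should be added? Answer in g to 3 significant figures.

103 g

[OCl⁻]/[HOCl] = 10^(pH − pKa) = 10^(8.19 − 7.56) = 4.266; fraction as HOCl = 1/(1 + 4.266) = 0.1899.
Free chlorine required for 1.48 ppm HOCl: 1.48 / 0.1899 = 7.793 ppm.
FC to add: 7.793 − 0.1 = 7.693 mg/L as Cl₂.
Cl₂ equivalent: 7.693 mg/L × 12,000 L = 92.32 g.
Product at 89.3% available Cl: 92.32 / 0.893 = 103.4 g.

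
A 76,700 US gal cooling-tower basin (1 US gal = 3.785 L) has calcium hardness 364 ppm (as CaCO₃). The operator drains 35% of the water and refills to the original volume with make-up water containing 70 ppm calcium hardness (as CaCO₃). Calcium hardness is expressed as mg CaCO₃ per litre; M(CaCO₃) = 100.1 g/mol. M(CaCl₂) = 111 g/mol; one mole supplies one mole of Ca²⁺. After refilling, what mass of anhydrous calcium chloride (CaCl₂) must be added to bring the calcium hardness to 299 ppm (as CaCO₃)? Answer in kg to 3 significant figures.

12.2 kg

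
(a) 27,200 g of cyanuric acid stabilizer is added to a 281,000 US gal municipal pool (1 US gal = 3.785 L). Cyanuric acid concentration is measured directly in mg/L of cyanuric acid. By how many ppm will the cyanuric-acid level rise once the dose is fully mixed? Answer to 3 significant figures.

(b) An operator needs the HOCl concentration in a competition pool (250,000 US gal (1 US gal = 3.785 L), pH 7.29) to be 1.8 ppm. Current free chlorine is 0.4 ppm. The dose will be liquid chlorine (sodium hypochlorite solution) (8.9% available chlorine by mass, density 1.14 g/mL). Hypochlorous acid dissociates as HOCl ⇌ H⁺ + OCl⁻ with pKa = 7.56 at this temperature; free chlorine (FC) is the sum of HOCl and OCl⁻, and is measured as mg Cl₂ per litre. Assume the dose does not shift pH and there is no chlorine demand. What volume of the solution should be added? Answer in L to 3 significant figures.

(a) 25.6 ppm; (b) 22.1 L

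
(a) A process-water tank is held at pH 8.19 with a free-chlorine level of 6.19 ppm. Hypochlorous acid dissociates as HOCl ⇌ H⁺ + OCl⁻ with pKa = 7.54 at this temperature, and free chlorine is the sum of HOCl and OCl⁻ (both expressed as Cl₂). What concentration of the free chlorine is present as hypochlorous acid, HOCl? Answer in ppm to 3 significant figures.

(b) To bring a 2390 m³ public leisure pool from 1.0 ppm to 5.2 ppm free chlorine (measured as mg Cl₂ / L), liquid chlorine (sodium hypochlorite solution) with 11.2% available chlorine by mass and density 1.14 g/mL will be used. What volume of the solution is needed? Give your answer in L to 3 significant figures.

(a) 1.13 ppm; (b) 78.6 L

(a) [OCl⁻]/[HOCl] = 10^(pH − pKa) = 10^(8.19 − 7.54) = 10^0.65 = 4.467.
(a) Fraction as HOCl = 1 / (1 + 4.467) = 0.1829.
(a) HOCl = 0.1829 × 6.19 ppm = 1.132 ppm.

(b) Volume: 2390 m³ = 2,390,000 L.
(b) Chlorine deficit: 5.2 − 1.0 = 4.2 ppm = 4.2 mg/L as Cl₂.
(b) Cl₂ equivalent needed: 4.2 mg/L × 2,390,000 L = 10,040,000 mg = 10,040 g.
(b) Product at 11.2% available chlorine: 10,040 / 0.112 = 89,620 g.
(b) Volume at density 1.14 g/mL: 89,620 g ÷ 1.14 g/mL = 78,620 mL.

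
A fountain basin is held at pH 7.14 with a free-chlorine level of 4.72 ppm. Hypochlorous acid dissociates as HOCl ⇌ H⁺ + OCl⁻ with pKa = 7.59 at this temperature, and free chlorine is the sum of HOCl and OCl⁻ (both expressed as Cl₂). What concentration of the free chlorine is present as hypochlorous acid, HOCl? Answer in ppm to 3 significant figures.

[OCl⁻]/[HOCl] = 10^(pH − pKa) = 10^(7.14 − 7.59) = 10^-0.45 = 0.3548.
Fraction as HOCl = 1 / (1 + 0.3548) = 0.7381.
HOCl = 0.7381 × 4.72 ppm = 3.484 ppm.

3.48 ppm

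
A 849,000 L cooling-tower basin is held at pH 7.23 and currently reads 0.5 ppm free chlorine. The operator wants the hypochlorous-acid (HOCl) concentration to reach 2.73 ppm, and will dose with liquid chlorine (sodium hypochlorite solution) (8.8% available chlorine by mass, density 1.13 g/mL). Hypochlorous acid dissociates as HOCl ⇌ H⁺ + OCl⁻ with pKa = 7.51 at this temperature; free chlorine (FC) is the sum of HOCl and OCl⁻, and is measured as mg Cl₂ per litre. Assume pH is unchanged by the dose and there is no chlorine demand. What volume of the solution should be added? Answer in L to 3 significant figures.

[OCl⁻]/[HOCl] = 10^(pH − pKa) = 10^(7.23 − 7.51) = 0.5248; fraction as HOCl = 1/(1 + 0.5248) = 0.6558.
Free chlorine required for 2.73 ppm HOCl: 2.73 / 0.6558 = 4.163 ppm.
FC to add: 4.163 − 0.5 = 3.663 mg/L as Cl₂.
Cl₂ equivalent: 3.663 mg/L × 849,000 L = 3110 g.
Product at 8.8% available Cl: 3110 / 0.088 = 35,340 g.
Volume: 35,340 g ÷ 1.13 g/mL = 31,270 mL.

31.3 L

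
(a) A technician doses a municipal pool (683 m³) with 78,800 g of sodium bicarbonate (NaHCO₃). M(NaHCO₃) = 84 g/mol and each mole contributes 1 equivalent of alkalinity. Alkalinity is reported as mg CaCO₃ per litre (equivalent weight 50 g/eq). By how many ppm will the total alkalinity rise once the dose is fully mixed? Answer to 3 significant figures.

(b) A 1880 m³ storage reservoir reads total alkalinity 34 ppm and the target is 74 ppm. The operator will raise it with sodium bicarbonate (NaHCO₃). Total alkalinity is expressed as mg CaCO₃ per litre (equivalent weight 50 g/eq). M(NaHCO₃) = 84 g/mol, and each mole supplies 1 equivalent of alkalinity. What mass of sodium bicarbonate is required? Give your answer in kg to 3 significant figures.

(a) Volume: 683 m³ = 683,000 L.
(a) Moles of NaHCO₃: 78,800 g ÷ 84 g/mol = 938.1 mol → 938.1 eq of alkalinity.
(a) As CaCO₃: 938.1 eq × 50 g/eq = 46,900 g.
(a) Rise: 46,900 g / 683,000 L × 1000 = 68.67 mg/L.

(b) Volume: 1880 m³ = 1,880,000 L.
(b) Alkalinity to add: (74 − 34) = 40 mg/L as CaCO₃ × 1,880,000 L = 75,200 g as CaCO₃.
(b) Equivalents: 75,200 g ÷ 50 g/eq = 1504 eq.
(b) NaHCO₃ supplies 1 eq per mole → 1504 mol.
(b) Mass: 1504 mol × 84 g/mol = 126,300 g.

(a) 68.7 ppm; (b) 126 kg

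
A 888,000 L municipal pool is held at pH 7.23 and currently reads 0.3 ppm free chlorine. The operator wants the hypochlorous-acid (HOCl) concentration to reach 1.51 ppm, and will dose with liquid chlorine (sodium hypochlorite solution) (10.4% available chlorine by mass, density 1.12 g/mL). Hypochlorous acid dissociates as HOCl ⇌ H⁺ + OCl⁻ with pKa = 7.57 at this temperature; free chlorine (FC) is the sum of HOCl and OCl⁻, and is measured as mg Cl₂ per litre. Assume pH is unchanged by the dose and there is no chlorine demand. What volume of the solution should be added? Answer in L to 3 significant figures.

14.5 L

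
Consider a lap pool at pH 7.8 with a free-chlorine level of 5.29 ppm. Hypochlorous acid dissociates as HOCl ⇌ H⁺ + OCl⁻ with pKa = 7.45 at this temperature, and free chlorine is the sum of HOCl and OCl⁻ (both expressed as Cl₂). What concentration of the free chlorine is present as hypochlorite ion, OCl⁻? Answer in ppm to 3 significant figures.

3.66 ppm

[OCl⁻]/[HOCl] = 10^(pH − pKa) = 10^(7.8 − 7.45) = 10^0.35 = 2.239.
Fraction as HOCl = 1 / (1 + 2.239) = 0.3088.
OCl⁻ = (1 − 0.3088) × 5.29 ppm = 3.657 ppm.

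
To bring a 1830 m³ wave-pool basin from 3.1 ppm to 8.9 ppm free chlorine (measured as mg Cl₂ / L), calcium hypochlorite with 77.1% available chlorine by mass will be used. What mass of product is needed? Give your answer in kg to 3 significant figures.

13.8 kg

Volume: 1830 m³ = 1,830,000 L.
Chlorine deficit: 8.9 − 3.1 = 5.8 ppm = 5.8 mg/L as Cl₂.
Cl₂ equivalent needed: 5.8 mg/L × 1,830,000 L = 10,610,000 mg = 10,610 g.
Product at 77.1% available chlorine: 10,610 / 0.771 = 13,770 g.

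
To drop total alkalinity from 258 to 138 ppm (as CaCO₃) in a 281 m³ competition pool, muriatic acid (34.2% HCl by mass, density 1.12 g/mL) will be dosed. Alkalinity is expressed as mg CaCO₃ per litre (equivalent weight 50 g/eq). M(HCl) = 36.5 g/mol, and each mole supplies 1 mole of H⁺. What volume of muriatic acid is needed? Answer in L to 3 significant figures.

64.3 L

Volume: 281 m³ = 281,000 L.
Alkalinity to neutralize: (258 − 138) = 120 mg/L as CaCO₃ × 281,000 L = 33,720 g as CaCO₃.
Equivalents of H⁺ required: 33,720 ÷ 50 g/eq = 674.4 eq = 674.4 mol HCl.
Mass of HCl: 674.4 × 36.5 = 24,620 g.
Mass of 34.2% solution: 24,620 / 0.342 = 71,980 g.
Volume: 71,980 g ÷ 1.12 g/mL = 64,260 mL.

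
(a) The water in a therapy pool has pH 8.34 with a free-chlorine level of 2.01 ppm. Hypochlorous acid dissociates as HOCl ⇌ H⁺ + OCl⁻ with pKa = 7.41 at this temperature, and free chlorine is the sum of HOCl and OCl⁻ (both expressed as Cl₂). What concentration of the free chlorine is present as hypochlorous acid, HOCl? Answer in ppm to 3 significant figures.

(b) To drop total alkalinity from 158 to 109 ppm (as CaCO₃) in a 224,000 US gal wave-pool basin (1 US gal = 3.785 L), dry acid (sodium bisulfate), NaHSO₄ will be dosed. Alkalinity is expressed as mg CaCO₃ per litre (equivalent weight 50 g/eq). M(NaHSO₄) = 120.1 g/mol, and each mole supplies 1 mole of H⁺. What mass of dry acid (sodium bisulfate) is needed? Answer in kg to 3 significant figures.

(a) 0.211 ppm; (b) 99.8 kg

(a) [OCl⁻]/[HOCl] = 10^(pH − pKa) = 10^(8.34 − 7.41) = 10^0.93 = 8.511.
(a) Fraction as HOCl = 1 / (1 + 8.511) = 0.1051.
(a) HOCl = 0.1051 × 2.01 ppm = 0.2113 ppm.

(b) Volume: 224,000 US gal × 3.785 L/gal = 847,840 L.
(b) Alkalinity to neutralize: (158 − 109) = 49 mg/L as CaCO₃ × 847,840 L = 41,540 g as CaCO₃.
(b) Equivalents of H⁺ required: 41,540 ÷ 50 g/eq = 830.9 eq = 830.9 mol NaHSO₄.
(b) Mass of NaHSO₄: 830.9 × 120.1 = 99,790 g.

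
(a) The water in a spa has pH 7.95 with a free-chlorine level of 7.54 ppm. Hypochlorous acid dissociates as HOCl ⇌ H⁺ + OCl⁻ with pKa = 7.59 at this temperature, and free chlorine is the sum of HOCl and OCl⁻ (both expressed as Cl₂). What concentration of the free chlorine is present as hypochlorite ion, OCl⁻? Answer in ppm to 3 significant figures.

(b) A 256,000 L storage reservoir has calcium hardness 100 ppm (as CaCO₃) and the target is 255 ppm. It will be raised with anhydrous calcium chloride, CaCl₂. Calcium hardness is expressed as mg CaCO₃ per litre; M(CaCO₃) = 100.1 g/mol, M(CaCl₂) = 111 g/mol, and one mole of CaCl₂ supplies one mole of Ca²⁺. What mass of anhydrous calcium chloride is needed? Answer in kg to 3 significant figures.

(a) 5.25 ppm; (b) 44.0 kg

(a) [OCl⁻]/[HOCl] = 10^(pH − pKa) = 10^(7.95 − 7.59) = 10^0.36 = 2.291.
(a) Fraction as HOCl = 1 / (1 + 2.291) = 0.3039.
(a) OCl⁻ = (1 − 0.3039) × 7.54 ppm = 5.249 ppm.

(b) Hardness to add: (255 − 100) = 155 mg/L as CaCO₃ × 256,000 L = 39,680 g as CaCO₃.
(b) Moles of Ca²⁺ (1 mol Ca²⁺ ≡ 1 mol CaCO₃): 39,680 / 100.1 g/mol = 396.4 mol.
(b) Mass of CaCl₂: 396.4 × 111 = 44,000 g.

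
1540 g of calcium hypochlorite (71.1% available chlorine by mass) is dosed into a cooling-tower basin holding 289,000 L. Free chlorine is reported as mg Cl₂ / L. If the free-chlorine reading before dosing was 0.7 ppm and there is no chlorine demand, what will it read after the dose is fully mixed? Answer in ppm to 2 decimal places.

Available chlorine delivered: 1540 g × 0.711 = 1095 g as Cl₂.
Concentration rise: 1095 g / 289,000 L = 3.789 mg/L = 3.79 ppm.
Final FC: 0.7 + 3.79 = 4.49 ppm.

4.49 ppm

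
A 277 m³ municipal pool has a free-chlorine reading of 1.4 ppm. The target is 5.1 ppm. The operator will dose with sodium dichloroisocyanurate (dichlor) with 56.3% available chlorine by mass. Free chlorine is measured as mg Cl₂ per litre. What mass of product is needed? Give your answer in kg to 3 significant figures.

1.82 kg

Volume: 277 m³ = 277,000 L.
Chlorine deficit: 5.1 − 1.4 = 3.7 ppm = 3.7 mg/L as Cl₂.
Cl₂ equivalent needed: 3.7 mg/L × 277,000 L = 1,025,000 mg = 1025 g.
Product at 56.3% available chlorine: 1025 / 0.563 = 1820 g.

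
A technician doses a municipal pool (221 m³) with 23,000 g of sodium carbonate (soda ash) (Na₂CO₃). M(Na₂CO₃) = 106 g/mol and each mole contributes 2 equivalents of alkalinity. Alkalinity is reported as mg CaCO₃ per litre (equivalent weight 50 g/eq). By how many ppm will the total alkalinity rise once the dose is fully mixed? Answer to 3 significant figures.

98.2 ppm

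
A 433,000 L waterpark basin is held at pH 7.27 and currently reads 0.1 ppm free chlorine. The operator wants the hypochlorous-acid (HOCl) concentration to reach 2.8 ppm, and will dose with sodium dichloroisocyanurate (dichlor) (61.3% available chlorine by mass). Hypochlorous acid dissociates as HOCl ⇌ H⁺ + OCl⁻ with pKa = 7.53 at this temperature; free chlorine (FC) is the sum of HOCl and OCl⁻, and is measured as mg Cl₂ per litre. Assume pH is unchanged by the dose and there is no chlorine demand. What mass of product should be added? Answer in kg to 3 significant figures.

2.99 kg

[OCl⁻]/[HOCl] = 10^(pH − pKa) = 10^(7.27 − 7.53) = 0.5495; fraction as HOCl = 1/(1 + 0.5495) = 0.6454.
Free chlorine required for 2.8 ppm HOCl: 2.8 / 0.6454 = 4.339 ppm.
FC to add: 4.339 − 0.1 = 4.239 mg/L as Cl₂.
Cl₂ equivalent: 4.239 mg/L × 433,000 L = 1835 g.
Product at 61.3% available Cl: 1835 / 0.613 = 2994 g.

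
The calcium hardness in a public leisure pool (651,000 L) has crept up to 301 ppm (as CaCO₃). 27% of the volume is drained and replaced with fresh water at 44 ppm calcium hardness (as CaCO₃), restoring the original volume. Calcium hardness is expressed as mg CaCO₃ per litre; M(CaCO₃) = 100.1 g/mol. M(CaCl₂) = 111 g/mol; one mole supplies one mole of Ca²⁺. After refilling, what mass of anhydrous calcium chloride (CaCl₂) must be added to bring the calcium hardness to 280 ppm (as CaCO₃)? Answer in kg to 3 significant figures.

After draining 27% and refilling: 301 × 0.73 + 44 × 0.27 = 231.61 ppm.
Deficit to target: 280 − 231.61 = 48.39 mg/L.
As CaCO₃: 48.39 mg/L × 651,000 L = 31,500 g; ÷ 100.1 = 314.7 mol Ca²⁺.
Mass: 314.7 × 111 = 34,930 g.

34.9 kg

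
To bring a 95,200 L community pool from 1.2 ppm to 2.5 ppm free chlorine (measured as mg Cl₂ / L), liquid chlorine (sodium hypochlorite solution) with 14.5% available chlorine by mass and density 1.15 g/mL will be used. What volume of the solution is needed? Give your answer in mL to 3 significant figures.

742 mL

Chlorine deficit: 2.5 − 1.2 = 1.3 ppm = 1.3 mg/L as Cl₂.
Cl₂ equivalent needed: 1.3 mg/L × 95,200 L = 123,800 mg = 123.8 g.
Product at 14.5% available chlorine: 123.8 / 0.145 = 853.5 g.
Volume at density 1.15 g/mL: 853.5 g ÷ 1.15 g/mL = 742.2 mL.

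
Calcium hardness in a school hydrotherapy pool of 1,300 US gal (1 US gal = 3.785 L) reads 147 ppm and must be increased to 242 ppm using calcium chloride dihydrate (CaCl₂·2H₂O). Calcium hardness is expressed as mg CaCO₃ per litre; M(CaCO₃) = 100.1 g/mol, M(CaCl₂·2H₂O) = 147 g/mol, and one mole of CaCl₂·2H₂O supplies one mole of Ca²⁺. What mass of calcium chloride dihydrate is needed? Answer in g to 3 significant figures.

Volume: 1,300 US gal × 3.785 L/gal = 4,920 L.
Hardness to add: (242 − 147) = 95 mg/L as CaCO₃ × 4,920 L = 467.4 g as CaCO₃.
Moles of Ca²⁺ (1 mol Ca²⁺ ≡ 1 mol CaCO₃): 467.4 / 100.1 g/mol = 4.67 mol.
Mass of CaCl₂·2H₂O: 4.67 × 147 = 686.5 g.

686 g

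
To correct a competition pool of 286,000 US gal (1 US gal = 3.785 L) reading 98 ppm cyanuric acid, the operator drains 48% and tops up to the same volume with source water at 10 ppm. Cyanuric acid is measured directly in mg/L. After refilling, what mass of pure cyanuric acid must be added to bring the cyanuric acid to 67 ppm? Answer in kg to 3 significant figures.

Volume: 286,000 US gal × 3.785 L/gal = 1,082,510 L.
After draining 48% and refilling: 98 × 0.52 + 10 × 0.48 = 55.76 ppm.
Deficit to target: 67 − 55.76 = 11.24 mg/L.
Mass: 11.24 mg/L × 1,082,510 L = 12,170 g cyanuric acid.

12.2 kg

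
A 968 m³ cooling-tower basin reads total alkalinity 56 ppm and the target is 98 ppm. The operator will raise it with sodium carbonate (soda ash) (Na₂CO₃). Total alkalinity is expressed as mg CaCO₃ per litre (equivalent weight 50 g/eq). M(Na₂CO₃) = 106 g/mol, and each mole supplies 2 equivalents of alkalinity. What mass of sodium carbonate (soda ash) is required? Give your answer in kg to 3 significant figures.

Volume: 968 m³ = 968,000 L.
Alkalinity to add: (98 − 56) = 42 mg/L as CaCO₃ × 968,000 L = 40,660 g as CaCO₃.
Equivalents: 40,660 g ÷ 50 g/eq = 813.1 eq.
Each mole of Na₂CO₃ supplies 2 eq, so 813.1 / 2 = 406.6 mol.
Mass: 406.6 mol × 106 g/mol = 43,100 g.

43.1 kg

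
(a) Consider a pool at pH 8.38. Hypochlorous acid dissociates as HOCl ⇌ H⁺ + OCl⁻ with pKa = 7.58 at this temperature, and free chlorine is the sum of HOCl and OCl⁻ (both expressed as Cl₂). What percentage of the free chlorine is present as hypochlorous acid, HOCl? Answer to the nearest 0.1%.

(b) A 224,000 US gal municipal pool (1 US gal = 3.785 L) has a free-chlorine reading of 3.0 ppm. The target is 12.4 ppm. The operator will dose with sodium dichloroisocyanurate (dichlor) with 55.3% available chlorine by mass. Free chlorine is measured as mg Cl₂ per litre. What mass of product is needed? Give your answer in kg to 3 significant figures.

(a) [OCl⁻]/[HOCl] = 10^(pH − pKa) = 10^(8.38 − 7.58) = 10^0.80 = 6.31.
(a) Fraction as HOCl = 1 / (1 + 6.31) = 0.1368.

(b) Volume: 224,000 US gal × 3.785 L/gal = 847,840 L.
(b) Chlorine deficit: 12.4 − 3.0 = 9.4 ppm = 9.4 mg/L as Cl₂.
(b) Cl₂ equivalent needed: 9.4 mg/L × 847,840 L = 7,970,000 mg = 7970 g.
(b) Product at 55.3% available chlorine: 7970 / 0.553 = 14,410 g.

(a) 13.7%; (b) 14.4 kg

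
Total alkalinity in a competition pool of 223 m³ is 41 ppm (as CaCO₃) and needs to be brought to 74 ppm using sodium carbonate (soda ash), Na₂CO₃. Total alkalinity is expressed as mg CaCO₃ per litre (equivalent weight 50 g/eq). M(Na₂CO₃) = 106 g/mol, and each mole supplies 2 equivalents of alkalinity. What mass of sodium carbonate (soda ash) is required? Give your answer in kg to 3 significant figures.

Volume: 223 m³ = 223,000 L.
Alkalinity to add: (74 − 41) = 33 mg/L as CaCO₃ × 223,000 L = 7359 g as CaCO₃.
Equivalents: 7359 g ÷ 50 g/eq = 147.2 eq.
Each mole of Na₂CO₃ supplies 2 eq, so 147.2 / 2 = 73.59 mol.
Mass: 73.59 mol × 106 g/mol = 7801 g.

7.80 kg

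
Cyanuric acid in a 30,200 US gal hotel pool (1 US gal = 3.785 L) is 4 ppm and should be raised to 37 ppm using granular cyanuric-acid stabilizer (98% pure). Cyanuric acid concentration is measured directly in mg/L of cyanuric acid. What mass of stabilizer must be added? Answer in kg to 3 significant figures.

3.85 kg

Volume: 30,200 US gal × 3.785 L/gal = 114,307 L.
CYA to add: (37 − 4) = 33 mg/L × 114,307 L = 3772 g cyanuric acid.
At 98% purity: 3772 / 0.98 = 3849 g product.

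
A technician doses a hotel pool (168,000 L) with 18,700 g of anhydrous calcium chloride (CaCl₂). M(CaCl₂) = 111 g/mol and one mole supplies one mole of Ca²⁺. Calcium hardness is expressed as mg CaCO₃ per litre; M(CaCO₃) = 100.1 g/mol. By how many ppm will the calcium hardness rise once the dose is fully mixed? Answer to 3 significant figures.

Moles of Ca²⁺: 18,700 g ÷ 111 g/mol = 168.5 mol.
As CaCO₃: 168.5 mol × 100.1 g/mol = 16,860 g.
Rise: 16,860 g / 168,000 L × 1000 = 100.4 mg/L.

100 ppm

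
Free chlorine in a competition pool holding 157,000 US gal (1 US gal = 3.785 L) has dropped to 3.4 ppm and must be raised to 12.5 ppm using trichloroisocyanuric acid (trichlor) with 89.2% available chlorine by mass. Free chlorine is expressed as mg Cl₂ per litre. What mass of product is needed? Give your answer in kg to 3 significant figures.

6.06 kg

Volume: 157,000 US gal × 3.785 L/gal = 594,245 L.
Chlorine deficit: 12.5 − 3.4 = 9.1 ppm = 9.1 mg/L as Cl₂.
Cl₂ equivalent needed: 9.1 mg/L × 594,245 L = 5,408,000 mg = 5408 g.
Product at 89.2% available chlorine: 5408 / 0.892 = 6062 g.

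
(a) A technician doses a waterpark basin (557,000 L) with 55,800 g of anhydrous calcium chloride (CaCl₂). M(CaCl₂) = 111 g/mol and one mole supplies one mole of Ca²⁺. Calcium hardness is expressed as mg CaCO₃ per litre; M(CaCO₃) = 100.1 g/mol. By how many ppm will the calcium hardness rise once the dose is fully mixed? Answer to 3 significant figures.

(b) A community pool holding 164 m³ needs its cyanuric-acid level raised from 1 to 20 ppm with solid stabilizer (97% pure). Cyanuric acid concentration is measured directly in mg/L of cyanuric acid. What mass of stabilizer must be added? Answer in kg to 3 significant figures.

(a) 90.3 ppm; (b) 3.21 kg

(a) Moles of Ca²⁺: 55,800 g ÷ 111 g/mol = 502.7 mol.
(a) As CaCO₃: 502.7 mol × 100.1 g/mol = 50,320 g.
(a) Rise: 50,320 g / 557,000 L × 1000 = 90.34 mg/L.

(b) Volume: 164 m³ = 164,000 L.
(b) CYA to add: (20 − 1) = 19 mg/L × 164,000 L = 3116 g cyanuric acid.
(b) At 97% purity: 3116 / 0.97 = 3212 g product.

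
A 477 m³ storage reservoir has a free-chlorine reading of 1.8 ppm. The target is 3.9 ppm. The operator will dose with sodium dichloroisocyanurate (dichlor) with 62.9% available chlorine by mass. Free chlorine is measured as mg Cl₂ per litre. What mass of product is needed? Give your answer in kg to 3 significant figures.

Volume: 477 m³ = 477,000 L.
Chlorine deficit: 3.9 − 1.8 = 2.1 ppm = 2.1 mg/L as Cl₂.
Cl₂ equivalent needed: 2.1 mg/L × 477,000 L = 1,002,000 mg = 1002 g.
Product at 62.9% available chlorine: 1002 / 0.629 = 1593 g.

1.59 kg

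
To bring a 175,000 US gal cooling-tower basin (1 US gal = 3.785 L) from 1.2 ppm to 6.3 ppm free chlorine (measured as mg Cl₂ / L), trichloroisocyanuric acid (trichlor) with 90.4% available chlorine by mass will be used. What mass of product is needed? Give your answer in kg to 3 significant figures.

3.74 kg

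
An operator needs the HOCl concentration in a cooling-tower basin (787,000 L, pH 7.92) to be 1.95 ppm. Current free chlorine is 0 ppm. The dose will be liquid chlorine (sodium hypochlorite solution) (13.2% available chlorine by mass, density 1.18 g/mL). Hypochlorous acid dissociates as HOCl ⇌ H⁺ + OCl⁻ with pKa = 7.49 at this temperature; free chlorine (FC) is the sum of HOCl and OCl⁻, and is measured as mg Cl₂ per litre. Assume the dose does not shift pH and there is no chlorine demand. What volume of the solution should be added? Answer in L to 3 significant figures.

36.4 L

[OCl⁻]/[HOCl] = 10^(pH − pKa) = 10^(7.92 − 7.49) = 2.692; fraction as HOCl = 1/(1 + 2.692) = 0.2709.
Free chlorine required for 1.95 ppm HOCl: 1.95 / 0.2709 = 7.198 ppm.
FC to add: 7.198 − 0 = 7.198 mg/L as Cl₂.
Cl₂ equivalent: 7.198 mg/L × 787,000 L = 5665 g.
Product at 13.2% available Cl: 5665 / 0.132 = 42,920 g.
Volume: 42,920 g ÷ 1.18 g/mL = 36,370 mL.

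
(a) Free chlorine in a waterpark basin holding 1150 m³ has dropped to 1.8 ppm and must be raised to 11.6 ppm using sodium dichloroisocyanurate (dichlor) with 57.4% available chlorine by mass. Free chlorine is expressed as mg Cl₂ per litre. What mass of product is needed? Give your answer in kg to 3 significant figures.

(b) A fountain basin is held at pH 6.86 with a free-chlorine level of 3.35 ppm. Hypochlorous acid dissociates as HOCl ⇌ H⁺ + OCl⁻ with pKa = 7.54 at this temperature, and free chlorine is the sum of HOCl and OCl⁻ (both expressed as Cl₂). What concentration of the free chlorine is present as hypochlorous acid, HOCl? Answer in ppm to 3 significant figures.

(a) Volume: 1150 m³ = 1,150,000 L.
(a) Chlorine deficit: 11.6 − 1.8 = 9.8 ppm = 9.8 mg/L as Cl₂.
(a) Cl₂ equivalent needed: 9.8 mg/L × 1,150,000 L = 11,270,000 mg = 11,270 g.
(a) Product at 57.4% available chlorine: 11,270 / 0.574 = 19,630 g.

(b) [OCl⁻]/[HOCl] = 10^(pH − pKa) = 10^(6.86 − 7.54) = 10^-0.68 = 0.2089.
(b) Fraction as HOCl = 1 / (1 + 0.2089) = 0.8272.
(b) HOCl = 0.8272 × 3.35 ppm = 2.771 ppm.

(a) 19.6 kg; (b) 2.77 ppm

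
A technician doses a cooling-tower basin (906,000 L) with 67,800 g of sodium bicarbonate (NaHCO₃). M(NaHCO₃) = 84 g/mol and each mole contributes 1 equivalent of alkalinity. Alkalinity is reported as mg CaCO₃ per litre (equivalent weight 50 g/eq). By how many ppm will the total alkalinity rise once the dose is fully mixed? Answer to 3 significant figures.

Moles of NaHCO₃: 67,800 g ÷ 84 g/mol = 807.1 mol → 807.1 eq of alkalinity.
As CaCO₃: 807.1 eq × 50 g/eq = 40,360 g.
Rise: 40,360 g / 906,000 L × 1000 = 44.54 mg/L.

44.5 ppm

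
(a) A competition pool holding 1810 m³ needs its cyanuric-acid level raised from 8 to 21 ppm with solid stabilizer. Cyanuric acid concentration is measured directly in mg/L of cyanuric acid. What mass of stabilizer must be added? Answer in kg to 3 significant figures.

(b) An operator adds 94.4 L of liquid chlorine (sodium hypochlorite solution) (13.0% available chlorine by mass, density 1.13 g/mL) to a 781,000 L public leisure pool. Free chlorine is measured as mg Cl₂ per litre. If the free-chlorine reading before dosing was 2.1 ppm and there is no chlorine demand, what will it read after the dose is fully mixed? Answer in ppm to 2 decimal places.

(a) 23.5 kg; (b) 19.86 ppm

(a) Volume: 1810 m³ = 1,810,000 L.
(a) CYA to add: (21 − 8) = 13 mg/L × 1,810,000 L = 23,530 g cyanuric acid.

(b) Mass of solution: 94.4 L × 1000 mL/L × 1.13 g/mL = 106,700 g.
(b) Available chlorine delivered: 106,700 g × 0.13 = 13,870 g as Cl₂.
(b) Concentration rise: 13,870 g / 781,000 L = 17.76 mg/L = 17.76 ppm.
(b) Final FC: 2.1 + 17.76 = 19.86 ppm.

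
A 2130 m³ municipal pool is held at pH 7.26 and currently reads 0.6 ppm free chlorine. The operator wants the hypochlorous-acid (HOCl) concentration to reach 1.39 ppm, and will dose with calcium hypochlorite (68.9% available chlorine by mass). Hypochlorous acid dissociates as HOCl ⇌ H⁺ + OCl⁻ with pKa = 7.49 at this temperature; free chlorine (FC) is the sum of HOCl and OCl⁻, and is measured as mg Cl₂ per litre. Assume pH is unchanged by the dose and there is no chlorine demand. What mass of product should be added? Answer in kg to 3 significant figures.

4.97 kg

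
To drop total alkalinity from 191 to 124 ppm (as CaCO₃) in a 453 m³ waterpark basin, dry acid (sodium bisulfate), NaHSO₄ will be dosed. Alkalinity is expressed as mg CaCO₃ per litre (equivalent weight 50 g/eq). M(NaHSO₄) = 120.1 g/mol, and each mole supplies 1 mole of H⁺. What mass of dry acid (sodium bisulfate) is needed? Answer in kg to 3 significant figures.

Volume: 453 m³ = 453,000 L.
Alkalinity to neutralize: (191 − 124) = 67 mg/L as CaCO₃ × 453,000 L = 30,350 g as CaCO₃.
Equivalents of H⁺ required: 30,350 ÷ 50 g/eq = 607 eq = 607 mol NaHSO₄.
Mass of NaHSO₄: 607 × 120.1 = 72,900 g.

72.9 kg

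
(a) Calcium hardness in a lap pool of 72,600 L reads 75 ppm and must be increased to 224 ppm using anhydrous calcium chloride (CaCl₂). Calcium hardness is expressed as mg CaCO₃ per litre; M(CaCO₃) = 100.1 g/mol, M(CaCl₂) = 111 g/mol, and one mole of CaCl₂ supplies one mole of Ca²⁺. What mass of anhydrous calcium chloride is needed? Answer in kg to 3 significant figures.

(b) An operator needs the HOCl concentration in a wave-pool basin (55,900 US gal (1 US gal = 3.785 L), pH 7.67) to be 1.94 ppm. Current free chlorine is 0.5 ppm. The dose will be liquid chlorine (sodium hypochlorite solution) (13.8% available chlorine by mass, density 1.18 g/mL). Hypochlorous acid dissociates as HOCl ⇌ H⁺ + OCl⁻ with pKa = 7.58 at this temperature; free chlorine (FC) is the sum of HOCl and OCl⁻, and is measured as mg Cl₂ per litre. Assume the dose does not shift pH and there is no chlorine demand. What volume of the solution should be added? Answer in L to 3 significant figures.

(a) Hardness to add: (224 − 75) = 149 mg/L as CaCO₃ × 72,600 L = 10,820 g as CaCO₃.
(a) Moles of Ca²⁺ (1 mol Ca²⁺ ≡ 1 mol CaCO₃): 10,820 / 100.1 g/mol = 108.1 mol.
(a) Mass of CaCl₂: 108.1 × 111 = 12,000 g.

(b) Volume: 55,900 US gal × 3.785 L/gal = 211,582 L.
(b) [OCl⁻]/[HOCl] = 10^(pH − pKa) = 10^(7.67 − 7.58) = 1.23; fraction as HOCl = 1/(1 + 1.23) = 0.4484.
(b) Free chlorine required for 1.94 ppm HOCl: 1.94 / 0.4484 = 4.327 ppm.
(b) FC to add: 4.327 − 0.5 = 3.827 mg/L as Cl₂.
(b) Cl₂ equivalent: 3.827 mg/L × 211,582 L = 809.7 g.
(b) Product at 13.8% available Cl: 809.7 / 0.138 = 5867 g.
(b) Volume: 5867 g ÷ 1.18 g/mL = 4972 mL.

(a) 12.0 kg; (b) 4.97 L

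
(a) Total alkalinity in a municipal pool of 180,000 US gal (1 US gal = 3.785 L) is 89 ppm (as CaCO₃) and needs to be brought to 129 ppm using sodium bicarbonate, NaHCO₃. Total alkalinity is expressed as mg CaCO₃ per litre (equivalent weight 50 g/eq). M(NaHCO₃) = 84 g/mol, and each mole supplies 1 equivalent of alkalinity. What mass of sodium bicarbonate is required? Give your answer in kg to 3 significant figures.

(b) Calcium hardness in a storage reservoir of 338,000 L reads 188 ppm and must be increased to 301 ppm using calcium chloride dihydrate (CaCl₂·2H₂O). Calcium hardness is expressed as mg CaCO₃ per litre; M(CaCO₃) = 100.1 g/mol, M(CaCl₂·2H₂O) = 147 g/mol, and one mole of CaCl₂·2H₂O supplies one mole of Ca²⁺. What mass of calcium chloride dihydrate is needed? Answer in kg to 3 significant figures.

(a) 45.8 kg; (b) 56.1 kg

(a) Volume: 180,000 US gal × 3.785 L/gal = 681,300 L.
(a) Alkalinity to add: (129 − 89) = 40 mg/L as CaCO₃ × 681,300 L = 27,250 g as CaCO₃.
(a) Equivalents: 27,250 g ÷ 50 g/eq = 545 eq.
(a) NaHCO₃ supplies 1 eq per mole → 545 mol.
(a) Mass: 545 mol × 84 g/mol = 45,780 g.

(b) Hardness to add: (301 − 188) = 113 mg/L as CaCO₃ × 338,000 L = 38,190 g as CaCO₃.
(b) Moles of Ca²⁺ (1 mol Ca²⁺ ≡ 1 mol CaCO₃): 38,190 / 100.1 g/mol = 381.6 mol.
(b) Mass of CaCl₂·2H₂O: 381.6 × 147 = 56,090 g.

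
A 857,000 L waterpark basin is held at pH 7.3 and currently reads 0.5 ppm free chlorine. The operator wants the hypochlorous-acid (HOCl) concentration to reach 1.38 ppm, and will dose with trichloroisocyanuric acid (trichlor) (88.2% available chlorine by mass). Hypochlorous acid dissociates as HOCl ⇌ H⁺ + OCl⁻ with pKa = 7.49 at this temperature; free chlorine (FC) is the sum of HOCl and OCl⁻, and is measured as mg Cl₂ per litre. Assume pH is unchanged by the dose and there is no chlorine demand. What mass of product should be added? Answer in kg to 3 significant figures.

[OCl⁻]/[HOCl] = 10^(pH − pKa) = 10^(7.3 − 7.49) = 0.6457; fraction as HOCl = 1/(1 + 0.6457) = 0.6077.
Free chlorine required for 1.38 ppm HOCl: 1.38 / 0.6077 = 2.271 ppm.
FC to add: 2.271 − 0.5 = 1.771 mg/L as Cl₂.
Cl₂ equivalent: 1.771 mg/L × 857,000 L = 1518 g.
Product at 88.2% available Cl: 1518 / 0.882 = 1721 g.

1.72 kg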